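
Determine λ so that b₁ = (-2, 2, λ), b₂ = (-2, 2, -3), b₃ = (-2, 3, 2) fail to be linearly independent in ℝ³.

The set is linearly dependent precisely when det[b₁; b₂; b₃] = 0.
The determinant works out to -2*λ - 6.
Setting this to zero gives λ = -3.

λ = -3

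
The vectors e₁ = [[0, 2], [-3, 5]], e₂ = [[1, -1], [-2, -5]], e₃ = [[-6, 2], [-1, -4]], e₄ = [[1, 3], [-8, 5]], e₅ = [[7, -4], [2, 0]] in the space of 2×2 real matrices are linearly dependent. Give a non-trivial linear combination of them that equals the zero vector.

2e₁ + e₂ - e₄ = 0

Write each element as a vector in ℝ⁴ using {E₁₁, E₁₂, E₂₁, E₂₂}.
Write the vectors as columns of a matrix and find a nonzero vector in its null space.
The free variable yields coefficients (2, 1, 0, -1, 0) (any nonzero multiple also works).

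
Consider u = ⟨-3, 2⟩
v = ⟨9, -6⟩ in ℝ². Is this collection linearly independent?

linearly dependent

The matrix [u|v] has determinant 0.
A zero determinant means the columns are linearly dependent.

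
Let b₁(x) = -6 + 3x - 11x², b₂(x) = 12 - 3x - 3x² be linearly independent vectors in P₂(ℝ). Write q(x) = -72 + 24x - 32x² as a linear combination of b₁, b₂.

Work in coordinates with respect to the standard basis {1, x, x²}.
Since b₁, b₂ are independent, the coefficients expressing q are uniquely determined by a linear system.
Back-substitution yields (α₁, α₂) = (4, -4).

q = 4b₁ - 4b₂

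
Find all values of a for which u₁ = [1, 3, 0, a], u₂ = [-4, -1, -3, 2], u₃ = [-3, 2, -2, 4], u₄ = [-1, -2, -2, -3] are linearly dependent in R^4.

The set is linearly dependent precisely when det[u₁; u₂; u₃; u₄] = 0.
Expanding, det = 3 - 12*a.
Setting this to zero gives a = 1/4.

a = 1/4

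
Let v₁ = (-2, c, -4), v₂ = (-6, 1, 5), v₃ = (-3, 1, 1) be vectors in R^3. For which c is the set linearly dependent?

c = 20/9

The set is linearly dependent precisely when det[v₁; v₂; v₃] = 0.
The determinant works out to 20 - 9*c.
Setting this to zero gives c = 20/9.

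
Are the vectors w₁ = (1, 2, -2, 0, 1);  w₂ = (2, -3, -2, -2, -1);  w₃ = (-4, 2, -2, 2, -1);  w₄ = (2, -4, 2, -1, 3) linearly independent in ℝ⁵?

linearly independent

Row-reduce the matrix whose columns are w₁, w₂, w₃, w₄.
The reduction yields 4 nonzero rows, so the rank is 4.
Since rank = 4 (the number of vectors), the set is linearly independent.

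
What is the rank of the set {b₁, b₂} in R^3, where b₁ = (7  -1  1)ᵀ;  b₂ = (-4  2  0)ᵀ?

2

Apply Gaussian elimination to the matrix whose rows are b₁, b₂.
There are 2 pivot columns, so rank = 2.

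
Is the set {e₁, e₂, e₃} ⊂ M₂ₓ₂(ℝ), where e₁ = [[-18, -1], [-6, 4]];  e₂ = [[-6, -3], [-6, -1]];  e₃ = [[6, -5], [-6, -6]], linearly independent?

linearly dependent

Take coordinates with respect to the standard basis {E₁₁, E₁₂, E₂₁, E₂₂}.
Row-reduce the matrix whose columns are e₁, e₂, e₃.
The reduction yields 2 nonzero rows, so the rank is 2.
Since rank 2 < 3, the set is linearly dependent.
Indeed e₁ - 2e₂ + e₃ = 0.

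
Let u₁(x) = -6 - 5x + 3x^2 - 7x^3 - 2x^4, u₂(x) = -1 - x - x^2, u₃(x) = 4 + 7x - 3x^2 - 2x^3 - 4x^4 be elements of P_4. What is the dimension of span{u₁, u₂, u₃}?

3

Pass to coordinate vectors with respect to the basis {1, x, …, x^4}.
Row-reduce the 3×5 matrix with these as rows.
There are 3 pivot columns, so rank = 3.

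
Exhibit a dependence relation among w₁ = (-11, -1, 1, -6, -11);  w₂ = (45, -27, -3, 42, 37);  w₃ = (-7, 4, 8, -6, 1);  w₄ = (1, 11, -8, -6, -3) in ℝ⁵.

3w₁ + w₂ + 2w₃ + 2w₄ = 0

Row-reduce the matrix with w₁, w₂, w₃, w₄ as columns; the null space gives the coefficients.
One solution (up to scaling) is (3, 1, 2, 2).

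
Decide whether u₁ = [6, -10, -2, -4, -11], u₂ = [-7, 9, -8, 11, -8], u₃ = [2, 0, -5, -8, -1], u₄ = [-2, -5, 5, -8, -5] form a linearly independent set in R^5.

Place the vectors as rows of a 4×5 matrix and reduce to echelon form.
The reduction yields 4 nonzero rows, so the rank is 4.
Since rank = 4 (the number of vectors), the set is linearly independent.

linearly independent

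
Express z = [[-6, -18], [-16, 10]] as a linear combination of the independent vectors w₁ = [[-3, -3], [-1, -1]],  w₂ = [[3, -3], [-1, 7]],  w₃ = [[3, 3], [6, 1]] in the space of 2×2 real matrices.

z = 2w₁ + 2w₂ - 2w₃

Identify each element with its coordinate vector in ℝ⁴ via {E₁₁, E₁₂, E₂₁, E₂₂}.
Set up the augmented matrix [w₁ | w₂ | w₃ | z] and row-reduce.
Row-reducing the augmented matrix gives the unique coefficients (c₁, c₂, c₃) = (2, 2, -2).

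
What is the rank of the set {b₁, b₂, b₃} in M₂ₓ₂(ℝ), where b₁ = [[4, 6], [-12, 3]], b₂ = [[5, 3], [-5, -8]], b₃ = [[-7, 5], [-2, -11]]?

rank 3

Pass to coordinate vectors with respect to the basis {E₁₁, E₁₂, E₂₁, E₂₂}.
Row-reduce the 3×4 matrix with these as rows.
Reduction leaves 3 leading entries, giving rank 3.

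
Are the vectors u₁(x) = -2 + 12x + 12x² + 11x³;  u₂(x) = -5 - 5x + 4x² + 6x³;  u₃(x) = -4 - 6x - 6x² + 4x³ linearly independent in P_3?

linearly independent

Write each element as a coordinate vector in ℝ⁴ using {1, x, …, x³}.
Place the vectors as rows of a 3×4 matrix and reduce to echelon form.
The reduction yields 3 nonzero rows, so the rank is 3.
Since rank = 3 (the number of vectors), the set is linearly independent.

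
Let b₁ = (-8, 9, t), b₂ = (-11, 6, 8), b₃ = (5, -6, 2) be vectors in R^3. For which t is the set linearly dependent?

The vectors are dependent exactly when the determinant of the matrix with rows b₁, b₂, b₃ vanishes.
Expanding, det = 36*t + 78.
This vanishes exactly when t = -13/6.

t = -13/6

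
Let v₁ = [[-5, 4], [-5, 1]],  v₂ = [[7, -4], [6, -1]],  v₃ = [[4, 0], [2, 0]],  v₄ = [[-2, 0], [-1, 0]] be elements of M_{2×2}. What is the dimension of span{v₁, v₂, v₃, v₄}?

2

Represent each element by its coordinate vector in ℝ⁴.
Form the matrix with v₁, v₂, v₃, v₄ as columns and reduce.
Exactly 2 pivots survive; hence the rank is 2.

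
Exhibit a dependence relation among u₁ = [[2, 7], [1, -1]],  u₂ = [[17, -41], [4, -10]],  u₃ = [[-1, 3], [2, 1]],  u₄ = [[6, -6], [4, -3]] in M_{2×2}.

Write each element as a vector in ℝ⁴ using {E₁₁, E₁₂, E₂₁, E₂₂}.
Write the vectors as columns of a matrix and find a nonzero vector in its null space.
One solution (up to scaling) is (2, 1, 3, -3).

2u₁ + u₂ + 3u₃ - 3u₄ = 0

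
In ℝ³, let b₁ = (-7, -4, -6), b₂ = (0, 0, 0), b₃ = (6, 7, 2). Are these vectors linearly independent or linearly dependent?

linearly dependent

One of the vectors is the zero vector, so the set is linearly dependent.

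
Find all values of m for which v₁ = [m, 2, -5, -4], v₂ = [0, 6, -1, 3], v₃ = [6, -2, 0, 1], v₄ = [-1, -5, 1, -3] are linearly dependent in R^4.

Place the vectors as rows of a 4×4 matrix; dependence ⇔ determinant zero.
Cofactor expansion gives det = -m - 48.
Setting this to zero gives m = -48.

m = -48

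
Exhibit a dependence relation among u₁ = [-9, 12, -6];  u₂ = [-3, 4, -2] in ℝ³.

u₁ - 3u₂ = 0

Solve the homogeneous system with u₁, u₂ as columns by row-reducing the coefficient matrix.
A generator of the null space is (1, -3).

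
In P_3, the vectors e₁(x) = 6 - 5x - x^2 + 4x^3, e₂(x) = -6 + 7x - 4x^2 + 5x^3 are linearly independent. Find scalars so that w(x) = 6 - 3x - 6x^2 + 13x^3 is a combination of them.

Identify each element with its coordinate vector in ℝ⁴ via {1, x, …, x^3}.
Solve the system with e₁, e₂ as columns and w as the right-hand side.
Back-substitution yields (α₁, α₂) = (2, 1).

w = 2e₁ + e₂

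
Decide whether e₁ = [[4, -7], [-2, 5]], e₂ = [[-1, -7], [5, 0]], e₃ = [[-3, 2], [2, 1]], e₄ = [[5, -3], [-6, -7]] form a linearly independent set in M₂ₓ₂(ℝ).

Write each element as a coordinate vector in ℝ⁴ using {E₁₁, E₁₂, E₂₁, E₂₂}.
The matrix [e₁|e₂|e₃|e₄] has determinant -591.
A nonzero determinant means the columns are linearly independent.

linearly independent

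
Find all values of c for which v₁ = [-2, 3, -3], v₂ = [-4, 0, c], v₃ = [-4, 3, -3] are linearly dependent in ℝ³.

Place the vectors as rows of a 3×3 matrix; dependence ⇔ determinant zero.
The determinant works out to -6*c.
Solving -6*c = 0 yields c = 0.

c = 0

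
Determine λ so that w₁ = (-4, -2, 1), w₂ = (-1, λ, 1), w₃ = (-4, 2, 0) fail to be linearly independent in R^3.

Dependence holds iff the 3×3 matrix [w₁ w₂ w₃] is singular.
Cofactor expansion gives det = 4*λ + 14.
Setting this to zero gives λ = -7/2.

λ = -7/2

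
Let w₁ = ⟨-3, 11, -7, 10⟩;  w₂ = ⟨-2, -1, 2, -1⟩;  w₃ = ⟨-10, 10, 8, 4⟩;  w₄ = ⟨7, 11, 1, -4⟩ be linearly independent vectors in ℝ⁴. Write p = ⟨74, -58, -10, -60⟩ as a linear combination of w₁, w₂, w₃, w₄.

Since w₁, w₂, w₃, w₄ are independent, the coefficients expressing p are uniquely determined by a linear system.
Back-substitution yields (α₁, …, α₄) = (-4, -4, -4, 2).

p = -4w₁ - 4w₂ - 4w₃ + 2w₄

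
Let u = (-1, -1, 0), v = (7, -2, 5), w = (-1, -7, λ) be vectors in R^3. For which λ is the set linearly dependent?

The vectors are dependent exactly when the determinant of the matrix with rows u, v, w vanishes.
Cofactor expansion gives det = 9*λ - 30.
Solving 9*λ - 30 = 0 yields λ = 10/3.

λ = 10/3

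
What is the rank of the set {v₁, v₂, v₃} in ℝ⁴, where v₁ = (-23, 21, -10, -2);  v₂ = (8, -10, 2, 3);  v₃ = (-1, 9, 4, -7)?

2

Put the 4×3 matrix [v₁|v₂|v₃] into echelon form.
Reduction leaves 2 leading entries, giving rank 2.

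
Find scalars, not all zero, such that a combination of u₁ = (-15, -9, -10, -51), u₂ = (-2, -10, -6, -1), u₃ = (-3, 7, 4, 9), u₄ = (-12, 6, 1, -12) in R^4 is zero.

Row-reduce the matrix with u₁, u₂, u₃, u₄ as columns; the null space gives the coefficients.
The free variable yields coefficients (1, 0, 3, -2) (any nonzero multiple also works).

u₁ + 3u₃ - 2u₄ = 0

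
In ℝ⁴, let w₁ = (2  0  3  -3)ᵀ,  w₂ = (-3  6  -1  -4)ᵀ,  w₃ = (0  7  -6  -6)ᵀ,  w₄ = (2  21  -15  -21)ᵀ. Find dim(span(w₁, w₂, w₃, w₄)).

3

Form the matrix with w₁, w₂, w₃, w₄ as columns and reduce.
Exactly 3 pivots survive; hence the rank is 3.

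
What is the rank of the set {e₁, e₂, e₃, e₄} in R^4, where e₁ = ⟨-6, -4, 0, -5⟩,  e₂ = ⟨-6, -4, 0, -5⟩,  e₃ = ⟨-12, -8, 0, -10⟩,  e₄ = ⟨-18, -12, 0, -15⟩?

Put the 4×4 matrix [e₁|e₂|e₃|e₄] into echelon form.
Exactly 1 pivot survives; hence the rank is 1.

1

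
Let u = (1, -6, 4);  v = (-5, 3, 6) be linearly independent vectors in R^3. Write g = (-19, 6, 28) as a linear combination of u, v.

g = u + 4v

Set up the augmented matrix [u | v | g] and row-reduce.
Back-substitution yields (a₁, a₂) = (1, 4).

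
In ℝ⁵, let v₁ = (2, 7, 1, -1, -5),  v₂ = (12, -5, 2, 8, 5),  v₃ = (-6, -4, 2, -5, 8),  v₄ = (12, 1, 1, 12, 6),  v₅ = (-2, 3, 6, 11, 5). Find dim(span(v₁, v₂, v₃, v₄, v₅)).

Apply Gaussian elimination to the matrix whose rows are v₁, v₂, v₃, v₄, v₅.
There are 5 pivot columns, so rank = 5.

dim = 5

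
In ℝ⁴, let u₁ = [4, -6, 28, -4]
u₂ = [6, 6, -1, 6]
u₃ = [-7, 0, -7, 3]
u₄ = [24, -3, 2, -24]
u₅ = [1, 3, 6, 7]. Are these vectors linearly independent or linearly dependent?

There are 5 vectors in a 4-dimensional space, so they cannot be linearly independent.

linearly dependent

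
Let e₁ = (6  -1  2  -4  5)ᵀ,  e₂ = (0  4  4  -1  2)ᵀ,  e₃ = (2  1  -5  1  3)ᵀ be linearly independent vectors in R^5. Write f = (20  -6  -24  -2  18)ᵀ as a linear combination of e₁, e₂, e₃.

Write f = c₁e₁ + … + c₃e₃ and equate components.
The system has the unique solution (c₁, c₂, c₃) = (2, -2, 4).

f = 2e₁ - 2e₂ + 4e₃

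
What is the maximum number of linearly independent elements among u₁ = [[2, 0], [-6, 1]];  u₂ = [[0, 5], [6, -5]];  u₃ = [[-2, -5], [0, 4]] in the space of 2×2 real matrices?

2

Represent each element by its coordinate vector in ℝ⁴.
Form the matrix with u₁, u₂, u₃ as columns and reduce.
The echelon form has 2 nonzero rows, so the rank is 2.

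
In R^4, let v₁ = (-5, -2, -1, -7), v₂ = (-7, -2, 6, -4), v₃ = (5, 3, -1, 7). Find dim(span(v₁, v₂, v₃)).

3

Put the 4×3 matrix [v₁|v₂|v₃] into echelon form.
Exactly 3 pivots survive; hence the rank is 3.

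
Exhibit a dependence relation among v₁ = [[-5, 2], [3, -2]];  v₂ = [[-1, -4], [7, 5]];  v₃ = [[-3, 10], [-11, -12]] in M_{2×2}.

Pass to coordinate vectors relative to the basis {E₁₁, E₁₂, E₂₁, E₂₂}.
Row-reduce the matrix with v₁, v₂, v₃ as columns; the null space gives the coefficients.
The free variable yields coefficients (1, -2, -1) (any nonzero multiple also works).

v₁ - 2v₂ - v₃ = 0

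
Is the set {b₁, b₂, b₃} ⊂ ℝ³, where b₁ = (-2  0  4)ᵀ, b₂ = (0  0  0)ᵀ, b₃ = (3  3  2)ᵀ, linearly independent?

linearly dependent

One of the vectors is the zero vector, so the set is linearly dependent.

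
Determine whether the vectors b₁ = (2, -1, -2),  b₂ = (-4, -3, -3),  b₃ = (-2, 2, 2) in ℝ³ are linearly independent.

Row-reduce the matrix whose columns are b₁, b₂, b₃.
The reduction yields 3 nonzero rows, so the rank is 3.
Since rank = 3 (the number of vectors), the set is linearly independent.

linearly independent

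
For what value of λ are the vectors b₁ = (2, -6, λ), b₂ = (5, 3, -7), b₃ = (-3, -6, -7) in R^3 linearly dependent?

λ = -22

The set is linearly dependent precisely when det[b₁; b₂; b₃] = 0.
The determinant works out to -21*λ - 462.
Setting this to zero gives λ = -22.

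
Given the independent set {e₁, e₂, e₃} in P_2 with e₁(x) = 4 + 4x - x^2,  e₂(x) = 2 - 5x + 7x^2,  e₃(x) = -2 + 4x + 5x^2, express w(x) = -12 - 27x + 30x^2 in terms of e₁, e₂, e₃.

Work in coordinates with respect to the standard basis {1, x, x^2}.
Since e₁, e₂, e₃ are independent, the coefficients expressing w are uniquely determined by a linear system.
Row-reducing the augmented matrix gives the unique coefficients (c₁, c₂, c₃) = (-4, 3, 1).

w = -4e₁ + 3e₂ + e₃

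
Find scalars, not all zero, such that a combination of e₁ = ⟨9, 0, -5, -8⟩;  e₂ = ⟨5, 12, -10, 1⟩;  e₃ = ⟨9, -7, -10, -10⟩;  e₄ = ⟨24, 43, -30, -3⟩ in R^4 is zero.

Write the vectors as columns of a matrix and find a nonzero vector in its null space.
A generator of the null space is (2, 3, -1, -1).

2e₁ + 3e₂ - e₃ - e₄ = 0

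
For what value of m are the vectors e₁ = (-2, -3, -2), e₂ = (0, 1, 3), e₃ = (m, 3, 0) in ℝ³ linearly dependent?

The set is linearly dependent precisely when det[e₁; e₂; e₃] = 0.
Expanding, det = 18 - 7*m.
Setting this to zero gives m = 18/7.

m = 18/7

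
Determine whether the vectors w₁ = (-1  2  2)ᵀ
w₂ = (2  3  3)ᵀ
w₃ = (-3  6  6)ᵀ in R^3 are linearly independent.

linearly dependent

One vector is a scalar multiple of another, so the set is dependent.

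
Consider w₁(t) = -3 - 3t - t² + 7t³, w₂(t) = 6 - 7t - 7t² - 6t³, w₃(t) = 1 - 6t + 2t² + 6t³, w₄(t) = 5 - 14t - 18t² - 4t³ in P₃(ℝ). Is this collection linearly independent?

linearly dependent

Write each element as a coordinate vector in ℝ⁴ using {1, t, …, t³}.
Form the 4×4 matrix with these as columns; its determinant is 0.
A zero determinant means the columns are linearly dependent.
Indeed 2w₁ + 2w₂ - w₃ - w₄ = 0.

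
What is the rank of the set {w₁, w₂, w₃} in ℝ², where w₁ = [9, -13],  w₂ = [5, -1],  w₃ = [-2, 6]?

2

Apply Gaussian elimination to the matrix whose rows are w₁, w₂, w₃.
Reduction leaves 2 leading entries, giving rank 2.
(With 3 elements in a 2-dimensional space the rank is at most 2.)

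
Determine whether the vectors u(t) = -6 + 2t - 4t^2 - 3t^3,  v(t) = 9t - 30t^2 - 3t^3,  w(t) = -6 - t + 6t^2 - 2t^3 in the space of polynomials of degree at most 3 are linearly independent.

Take coordinates with respect to the standard basis {1, t, …, t^3}.
Row-reduce the matrix whose columns are u, v, w.
The reduction yields 2 nonzero rows, so the rank is 2.
Since rank 2 < 3, the set is linearly dependent.

linearly dependent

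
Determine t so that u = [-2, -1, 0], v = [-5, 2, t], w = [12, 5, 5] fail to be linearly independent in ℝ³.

t = -45/2

The set is linearly dependent precisely when det[u; v; w] = 0.
Cofactor expansion gives det = -2*t - 45.
Setting this to zero gives t = -45/2.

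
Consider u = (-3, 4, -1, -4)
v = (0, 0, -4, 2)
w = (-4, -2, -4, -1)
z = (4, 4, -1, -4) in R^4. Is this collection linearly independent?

linearly independent

The matrix [u|v|w|z] has determinant -588.
A nonzero determinant means the columns are linearly independent.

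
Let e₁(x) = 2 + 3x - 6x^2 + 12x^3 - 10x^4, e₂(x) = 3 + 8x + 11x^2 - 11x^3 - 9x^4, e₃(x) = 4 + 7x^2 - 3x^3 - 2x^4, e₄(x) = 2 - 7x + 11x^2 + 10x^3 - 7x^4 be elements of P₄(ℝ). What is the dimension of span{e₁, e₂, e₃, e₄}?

dim = 4

Pass to coordinate vectors with respect to the basis {1, x, …, x^4}.
Put the 5×4 matrix [e₁|e₂|e₃|e₄] into echelon form.
The echelon form has 4 nonzero rows, so the rank is 4.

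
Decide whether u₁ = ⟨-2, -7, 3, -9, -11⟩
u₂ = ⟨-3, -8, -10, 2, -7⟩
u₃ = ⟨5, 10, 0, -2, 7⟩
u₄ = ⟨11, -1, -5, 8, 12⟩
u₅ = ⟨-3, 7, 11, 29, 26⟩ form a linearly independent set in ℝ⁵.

linearly dependent

Place the vectors as rows of a 5×5 matrix and reduce to echelon form.
The reduction yields 4 nonzero rows, so the rank is 4.
Since rank 4 < 5, the set is linearly dependent.
Indeed 3u₁ + 2u₂ + 3u₃ + u₅ = 0.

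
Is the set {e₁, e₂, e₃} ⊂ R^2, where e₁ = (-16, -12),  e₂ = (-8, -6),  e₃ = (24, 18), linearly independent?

There are 3 vectors in a 2-dimensional space, so they cannot be linearly independent.

linearly dependent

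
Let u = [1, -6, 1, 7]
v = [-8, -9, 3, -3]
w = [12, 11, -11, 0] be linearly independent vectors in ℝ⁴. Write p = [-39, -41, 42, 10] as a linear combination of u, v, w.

Solve the system with u, v, w as columns and p as the right-hand side.
Back-substitution yields (c₁, c₂, c₃) = (1, -1, -4).

p = u - v - 4w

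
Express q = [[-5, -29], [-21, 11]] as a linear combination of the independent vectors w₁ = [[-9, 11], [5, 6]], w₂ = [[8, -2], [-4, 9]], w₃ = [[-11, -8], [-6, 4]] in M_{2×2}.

Work in coordinates with respect to the standard basis {E₁₁, E₁₂, E₂₁, E₂₂}.
Since w₁, w₂, w₃ are independent, the coefficients expressing q are uniquely determined by a linear system.
Row-reducing the augmented matrix gives the unique coefficients (a₁, a₂, a₃) = (-1, 1, 2).

q = -w₁ + w₂ + 2w₃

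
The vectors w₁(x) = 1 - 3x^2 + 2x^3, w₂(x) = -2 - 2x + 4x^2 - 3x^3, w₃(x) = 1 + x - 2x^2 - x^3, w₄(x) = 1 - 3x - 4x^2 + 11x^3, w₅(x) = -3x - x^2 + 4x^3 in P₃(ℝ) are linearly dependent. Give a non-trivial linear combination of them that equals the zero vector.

w₁ - w₂ - 2w₃ - w₄ + w₅ = 0

Pass to coordinate vectors relative to the basis {1, x, …, x^3}.
Solve the homogeneous system with w₁, w₂, w₃, w₄, w₅ as columns by row-reducing the coefficient matrix.
The free variable yields coefficients (1, -1, -2, -1, 1) (any nonzero multiple also works).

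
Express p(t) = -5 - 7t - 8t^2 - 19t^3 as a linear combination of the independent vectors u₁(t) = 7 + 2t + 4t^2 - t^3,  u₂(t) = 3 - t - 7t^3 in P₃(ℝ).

Identify each element with its coordinate vector in ℝ⁴ via {1, t, …, t^3}.
Write p = α₁u₁ + α₂u₂ and equate components.
Row-reducing the augmented matrix gives the unique coefficients (α₁, α₂) = (-2, 3).

p = -2u₁ + 3u₂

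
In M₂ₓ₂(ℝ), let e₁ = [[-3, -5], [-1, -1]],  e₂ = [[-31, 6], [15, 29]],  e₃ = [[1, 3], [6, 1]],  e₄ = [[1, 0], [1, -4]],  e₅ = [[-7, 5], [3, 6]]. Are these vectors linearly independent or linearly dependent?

Take coordinates with respect to the standard basis {E₁₁, E₁₂, E₂₁, E₂₂}.
There are 5 vectors in a 4-dimensional space, so they cannot be linearly independent.

linearly dependent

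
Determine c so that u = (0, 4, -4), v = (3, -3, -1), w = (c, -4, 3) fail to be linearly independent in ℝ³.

c = 3/4

The set is linearly dependent precisely when det[u; v; w] = 0.
The determinant works out to 12 - 16*c.
Setting this to zero gives c = 3/4.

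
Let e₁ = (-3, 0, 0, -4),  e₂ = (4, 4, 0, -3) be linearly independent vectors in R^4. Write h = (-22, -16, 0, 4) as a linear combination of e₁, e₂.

Solve the system with e₁, e₂ as columns and h as the right-hand side.
Row-reducing the augmented matrix gives the unique coefficients (a₁, a₂) = (2, -4).

h = 2e₁ - 4e₂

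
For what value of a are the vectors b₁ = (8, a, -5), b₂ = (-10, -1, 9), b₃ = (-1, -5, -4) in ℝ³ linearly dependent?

a = 3

The set is linearly dependent precisely when det[b₁; b₂; b₃] = 0.
Cofactor expansion gives det = 147 - 49*a.
Solving 147 - 49*a = 0 yields a = 3.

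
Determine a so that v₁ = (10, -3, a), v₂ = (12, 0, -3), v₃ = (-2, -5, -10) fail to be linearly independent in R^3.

a = -44/5

The vectors are dependent exactly when the determinant of the matrix with rows v₁, v₂, v₃ vanishes.
Expanding, det = -60*a - 528.
Solving -60*a - 528 = 0 yields a = -44/5.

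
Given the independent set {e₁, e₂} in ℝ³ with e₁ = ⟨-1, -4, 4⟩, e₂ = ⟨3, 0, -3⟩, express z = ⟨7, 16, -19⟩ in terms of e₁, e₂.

z = -4e₁ + e₂

Set up the augmented matrix [e₁ | e₂ | z] and row-reduce.
Row-reducing the augmented matrix gives the unique coefficients (c₁, c₂) = (-4, 1).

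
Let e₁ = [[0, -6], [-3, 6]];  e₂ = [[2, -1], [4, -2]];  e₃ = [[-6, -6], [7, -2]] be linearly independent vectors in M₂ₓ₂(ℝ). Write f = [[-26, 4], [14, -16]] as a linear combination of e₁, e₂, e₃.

f = -3e₁ - 4e₂ + 3e₃

Work in coordinates with respect to the standard basis {E₁₁, E₁₂, E₂₁, E₂₂}.
Solve the system with e₁, e₂, e₃ as columns and f as the right-hand side.
Back-substitution yields (c₁, c₂, c₃) = (-3, -4, 3).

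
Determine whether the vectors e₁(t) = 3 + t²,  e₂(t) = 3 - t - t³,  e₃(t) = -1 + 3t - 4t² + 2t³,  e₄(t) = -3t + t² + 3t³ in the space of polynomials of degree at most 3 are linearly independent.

Take coordinates with respect to the standard basis {1, t, …, t³}.
Form the 4×4 matrix with these as columns; its determinant is 108.
A nonzero determinant means the columns are linearly independent.

linearly independent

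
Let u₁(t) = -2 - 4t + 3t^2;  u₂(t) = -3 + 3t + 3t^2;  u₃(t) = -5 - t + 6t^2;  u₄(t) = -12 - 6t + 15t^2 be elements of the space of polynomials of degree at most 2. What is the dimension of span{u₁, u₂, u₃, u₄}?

2

Use coordinates relative to {1, t, t^2}.
Form the matrix with u₁, u₂, u₃, u₄ as columns and reduce.
There are 2 pivot columns, so rank = 2.
(With 4 elements in a 3-dimensional space the rank is at most 3.)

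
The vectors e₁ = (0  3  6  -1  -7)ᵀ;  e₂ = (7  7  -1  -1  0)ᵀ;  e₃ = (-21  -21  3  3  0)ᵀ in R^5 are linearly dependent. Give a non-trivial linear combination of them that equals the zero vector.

3e₂ + e₃ = 0

Set up α₁e₁ + … + α₃e₃ = 0 and solve the homogeneous system.
One solution (up to scaling) is (0, 3, 1).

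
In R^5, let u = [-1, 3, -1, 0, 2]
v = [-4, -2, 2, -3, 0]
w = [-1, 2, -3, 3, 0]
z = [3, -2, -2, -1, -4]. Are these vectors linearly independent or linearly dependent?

linearly independent

Place the vectors as rows of a 4×5 matrix and reduce to echelon form.
The reduction yields 4 nonzero rows, so the rank is 4.
Since rank = 4 (the number of vectors), the set is linearly independent.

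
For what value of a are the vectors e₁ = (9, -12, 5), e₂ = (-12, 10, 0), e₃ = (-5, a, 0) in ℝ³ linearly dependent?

a = 25/6

The set is linearly dependent precisely when det[e₁; e₂; e₃] = 0.
The determinant works out to 250 - 60*a.
This vanishes exactly when a = 25/6.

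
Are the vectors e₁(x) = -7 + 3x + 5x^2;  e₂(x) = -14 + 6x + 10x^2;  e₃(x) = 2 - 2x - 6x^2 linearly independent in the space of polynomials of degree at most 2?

Write each element as a coordinate vector in ℝ³ using {1, x, x^2}.
One vector is a scalar multiple of another, so the set is dependent.

linearly dependent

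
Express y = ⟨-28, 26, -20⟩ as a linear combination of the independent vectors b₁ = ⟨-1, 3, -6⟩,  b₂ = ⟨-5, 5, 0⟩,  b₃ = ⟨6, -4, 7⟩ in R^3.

Set up the augmented matrix [b₁ | b₂ | b₃ | y] and row-reduce.
The system has the unique solution (a₁, a₂, a₃) = (1, 3, -2).

y = b₁ + 3b₂ - 2b₃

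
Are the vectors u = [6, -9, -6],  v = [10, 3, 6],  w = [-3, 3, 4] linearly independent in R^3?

Form the 3×3 matrix with these as columns; its determinant is 252.
A nonzero determinant means the columns are linearly independent.

linearly independent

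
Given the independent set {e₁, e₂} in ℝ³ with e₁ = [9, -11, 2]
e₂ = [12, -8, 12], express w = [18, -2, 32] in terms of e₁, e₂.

w = -2e₁ + 3e₂

Solve the system with e₁, e₂ as columns and w as the right-hand side.
Back-substitution yields (a₁, a₂) = (-2, 3).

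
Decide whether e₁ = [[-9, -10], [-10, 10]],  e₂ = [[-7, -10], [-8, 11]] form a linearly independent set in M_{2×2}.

linearly independent

Write each element as a coordinate vector in ℝ⁴ using {E₁₁, E₁₂, E₂₁, E₂₂}.
Place the vectors as rows of a 2×4 matrix and reduce to echelon form.
The reduction yields 2 nonzero rows, so the rank is 2.
Since rank = 2 (the number of vectors), the set is linearly independent.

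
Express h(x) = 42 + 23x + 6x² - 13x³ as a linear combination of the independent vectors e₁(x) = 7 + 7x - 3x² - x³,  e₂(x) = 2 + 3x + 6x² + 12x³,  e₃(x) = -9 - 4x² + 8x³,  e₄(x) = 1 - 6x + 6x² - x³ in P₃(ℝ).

Take coordinate vectors relative to {1, x, …, x³}.
Since e₁, e₂, e₃, e₄ are independent, the coefficients expressing h are uniquely determined by a linear system.
Back-substitution yields (c₁, …, c₄) = (2, 1, -3, -1).

h = 2e₁ + e₂ - 3e₃ - e₄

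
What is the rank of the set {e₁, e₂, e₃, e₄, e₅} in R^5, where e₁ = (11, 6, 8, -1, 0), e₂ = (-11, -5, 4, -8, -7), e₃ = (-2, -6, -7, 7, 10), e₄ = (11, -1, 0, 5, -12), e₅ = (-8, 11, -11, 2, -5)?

5

Row-reduce the 5×5 matrix with these as rows.
Reduction leaves 5 leading entries, giving rank 5.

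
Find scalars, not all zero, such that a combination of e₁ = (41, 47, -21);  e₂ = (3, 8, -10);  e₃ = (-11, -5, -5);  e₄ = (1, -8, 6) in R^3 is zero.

Write the vectors as columns of a matrix and find a nonzero vector in its null space.
The free variable yields coefficients (1, -3, 3, 1) (any nonzero multiple also works).

e₁ - 3e₂ + 3e₃ + e₄ = 0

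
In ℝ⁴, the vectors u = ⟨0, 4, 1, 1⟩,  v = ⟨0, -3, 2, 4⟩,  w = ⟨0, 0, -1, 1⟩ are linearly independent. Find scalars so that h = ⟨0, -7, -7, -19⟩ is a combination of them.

h = -4u - 3v - 3w

Since u, v, w are independent, the coefficients expressing h are uniquely determined by a linear system.
Row-reducing the augmented matrix gives the unique coefficients (a₁, a₂, a₃) = (-4, -3, -3).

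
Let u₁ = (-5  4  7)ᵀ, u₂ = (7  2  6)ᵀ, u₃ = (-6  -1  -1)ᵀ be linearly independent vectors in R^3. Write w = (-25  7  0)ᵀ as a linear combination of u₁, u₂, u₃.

Since u₁, u₂, u₃ are independent, the coefficients expressing w are uniquely determined by a linear system.
Back-substitution yields (c₁, c₂, c₃) = (3, -4, -3).

w = 3u₁ - 4u₂ - 3u₃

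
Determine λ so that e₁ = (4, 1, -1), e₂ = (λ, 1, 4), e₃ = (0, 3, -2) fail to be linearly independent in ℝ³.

The vectors are dependent exactly when the determinant of the matrix with rows e₁, e₂, e₃ vanishes.
Expanding, det = -λ - 56.
Solving -λ - 56 = 0 yields λ = -56.

λ = -56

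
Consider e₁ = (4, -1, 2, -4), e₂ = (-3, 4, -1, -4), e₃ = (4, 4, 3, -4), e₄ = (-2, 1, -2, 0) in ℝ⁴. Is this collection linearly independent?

Place the vectors as rows of a 4×4 matrix and reduce to echelon form.
The reduction yields 4 nonzero rows, so the rank is 4.
Since rank = 4 (the number of vectors), the set is linearly independent.

linearly independent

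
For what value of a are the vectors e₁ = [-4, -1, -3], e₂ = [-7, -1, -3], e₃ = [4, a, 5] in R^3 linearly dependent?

The vectors are dependent exactly when the determinant of the matrix with rows e₁, e₂, e₃ vanishes.
Expanding, det = 9*a - 15.
This vanishes exactly when a = 5/3.

a = 5/3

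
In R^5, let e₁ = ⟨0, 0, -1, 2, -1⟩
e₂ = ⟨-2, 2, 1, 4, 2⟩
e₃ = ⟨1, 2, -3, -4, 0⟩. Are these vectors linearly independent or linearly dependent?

linearly independent

Row-reduce the matrix whose columns are e₁, e₂, e₃.
The reduction yields 3 nonzero rows, so the rank is 3.
Since rank = 3 (the number of vectors), the set is linearly independent.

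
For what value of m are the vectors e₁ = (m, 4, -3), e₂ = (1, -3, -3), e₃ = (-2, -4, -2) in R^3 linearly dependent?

Dependence holds iff the 3×3 matrix [e₁ e₂ e₃] is singular.
The determinant works out to 62 - 6*m.
This vanishes exactly when m = 31/3.

m = 31/3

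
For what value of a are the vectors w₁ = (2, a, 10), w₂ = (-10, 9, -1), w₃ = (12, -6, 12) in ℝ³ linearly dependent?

a = 23/9

Dependence holds iff the 3×3 matrix [w₁ w₂ w₃] is singular.
Expanding, det = 108*a - 276.
This vanishes exactly when a = 23/9.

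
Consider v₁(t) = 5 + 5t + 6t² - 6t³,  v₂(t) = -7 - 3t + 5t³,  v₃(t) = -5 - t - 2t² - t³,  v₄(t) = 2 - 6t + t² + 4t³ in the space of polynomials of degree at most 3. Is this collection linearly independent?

Take coordinates with respect to the standard basis {1, t, …, t³}.
Place the vectors as rows of a 4×4 matrix and reduce to echelon form.
The reduction yields 4 nonzero rows, so the rank is 4.
Since rank = 4 (the number of vectors), the set is linearly independent.

linearly independent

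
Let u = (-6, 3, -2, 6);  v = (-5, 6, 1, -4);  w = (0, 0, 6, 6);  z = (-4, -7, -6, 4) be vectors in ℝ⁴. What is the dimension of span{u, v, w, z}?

4

Form the matrix with u, v, w, z as columns and reduce.
Exactly 4 pivots survive; hence the rank is 4.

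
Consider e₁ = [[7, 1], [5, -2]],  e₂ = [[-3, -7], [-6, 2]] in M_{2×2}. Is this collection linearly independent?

Write each element as a coordinate vector in ℝ⁴ using {E₁₁, E₁₂, E₂₁, E₂₂}.
Place the vectors as rows of a 2×4 matrix and reduce to echelon form.
The reduction yields 2 nonzero rows, so the rank is 2.
Since rank = 2 (the number of vectors), the set is linearly independent.

linearly independent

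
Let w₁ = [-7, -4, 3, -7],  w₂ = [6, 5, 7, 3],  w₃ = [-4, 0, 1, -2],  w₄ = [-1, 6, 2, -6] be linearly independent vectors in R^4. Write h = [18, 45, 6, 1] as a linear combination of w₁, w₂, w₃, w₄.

Since w₁, w₂, w₃, w₄ are independent, the coefficients expressing h are uniquely determined by a linear system.
Row-reducing the augmented matrix gives the unique coefficients (a₁, …, a₄) = (-4, 1, 3, 4).

h = -4w₁ + w₂ + 3w₃ + 4w₄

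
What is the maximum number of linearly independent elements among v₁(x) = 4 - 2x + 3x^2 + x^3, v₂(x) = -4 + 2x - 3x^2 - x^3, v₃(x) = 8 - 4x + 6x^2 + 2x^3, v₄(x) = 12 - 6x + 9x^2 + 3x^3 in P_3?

1

Represent each element by its coordinate vector in ℝ⁴.
Apply Gaussian elimination to the matrix whose rows are v₁, v₂, v₃, v₄.
There is 1 pivot column, so rank = 1.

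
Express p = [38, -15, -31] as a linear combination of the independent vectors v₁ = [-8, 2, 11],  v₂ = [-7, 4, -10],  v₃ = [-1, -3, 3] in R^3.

p = -4v₁ - v₂ + v₃

Solve the system with v₁, v₂, v₃ as columns and p as the right-hand side.
Row-reducing the augmented matrix gives the unique coefficients (a₁, a₂, a₃) = (-4, -1, 1).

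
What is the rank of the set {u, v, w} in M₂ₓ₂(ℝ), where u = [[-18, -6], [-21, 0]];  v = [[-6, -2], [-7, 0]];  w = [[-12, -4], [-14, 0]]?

Represent each element by its coordinate vector in ℝ⁴.
Apply Gaussian elimination to the matrix whose rows are u, v, w.
There is 1 pivot column, so rank = 1.

rank 1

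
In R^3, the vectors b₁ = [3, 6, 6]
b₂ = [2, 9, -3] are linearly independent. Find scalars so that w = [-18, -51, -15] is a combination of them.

w = -4b₁ - 3b₂

Solve the system with b₁, b₂ as columns and w as the right-hand side.
Back-substitution yields (α₁, α₂) = (-4, -3).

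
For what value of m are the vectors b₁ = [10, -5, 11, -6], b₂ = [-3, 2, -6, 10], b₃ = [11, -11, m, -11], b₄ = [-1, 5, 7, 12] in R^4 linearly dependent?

m = -11/4

The vectors are dependent exactly when the determinant of the matrix with rows b₁, b₂, b₃, b₄ vanishes.
The determinant works out to -312*m - 858.
This vanishes exactly when m = -11/4.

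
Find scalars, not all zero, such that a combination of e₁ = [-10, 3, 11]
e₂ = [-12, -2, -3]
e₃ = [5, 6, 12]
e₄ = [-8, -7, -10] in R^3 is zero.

e₁ - e₂ - 2e₃ - e₄ = 0

Set up α₁e₁ + … + α₄e₄ = 0 and solve the homogeneous system.
One solution (up to scaling) is (1, -1, -2, -1).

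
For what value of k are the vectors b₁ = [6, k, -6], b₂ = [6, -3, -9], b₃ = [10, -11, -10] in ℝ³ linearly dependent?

The set is linearly dependent precisely when det[b₁; b₂; b₃] = 0.
The determinant works out to -30*k - 198.
This vanishes exactly when k = -33/5.

k = -33/5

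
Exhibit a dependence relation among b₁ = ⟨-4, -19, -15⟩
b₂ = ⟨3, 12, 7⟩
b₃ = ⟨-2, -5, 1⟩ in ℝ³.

Write the vectors as columns of a matrix and find a nonzero vector in its null space.
A generator of the null space is (1, 2, 1).

b₁ + 2b₂ + b₃ = 0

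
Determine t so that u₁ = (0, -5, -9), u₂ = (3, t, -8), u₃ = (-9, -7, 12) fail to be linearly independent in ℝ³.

t = 1/9

The set is linearly dependent precisely when det[u₁; u₂; u₃] = 0.
Expanding, det = 9 - 81*t.
Solving 9 - 81*t = 0 yields t = 1/9.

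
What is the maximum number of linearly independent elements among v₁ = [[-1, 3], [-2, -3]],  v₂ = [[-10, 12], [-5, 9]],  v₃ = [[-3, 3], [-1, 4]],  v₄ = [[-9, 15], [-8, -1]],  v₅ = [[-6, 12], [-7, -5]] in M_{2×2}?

2

Use coordinates relative to {E₁₁, E₁₂, E₂₁, E₂₂}.
Form the matrix with v₁, v₂, v₃, v₄, v₅ as columns and reduce.
The echelon form has 2 nonzero rows, so the rank is 2.
(With 5 elements in a 4-dimensional space the rank is at most 4.)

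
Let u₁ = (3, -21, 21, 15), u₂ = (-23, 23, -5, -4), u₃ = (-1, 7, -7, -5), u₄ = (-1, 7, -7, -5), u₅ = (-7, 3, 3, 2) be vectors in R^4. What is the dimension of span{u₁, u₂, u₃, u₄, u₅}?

Form the matrix with u₁, u₂, u₃, u₄, u₅ as columns and reduce.
The echelon form has 2 nonzero rows, so the rank is 2.
(With 5 elements in a 4-dimensional space the rank is at most 4.)

dim = 2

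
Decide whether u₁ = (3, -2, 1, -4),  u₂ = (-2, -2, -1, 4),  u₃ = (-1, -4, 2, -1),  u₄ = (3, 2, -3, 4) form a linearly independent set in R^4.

linearly independent

Place the vectors as rows of a 4×4 matrix and reduce to echelon form.
The reduction yields 4 nonzero rows, so the rank is 4.
Since rank = 4 (the number of vectors), the set is linearly independent.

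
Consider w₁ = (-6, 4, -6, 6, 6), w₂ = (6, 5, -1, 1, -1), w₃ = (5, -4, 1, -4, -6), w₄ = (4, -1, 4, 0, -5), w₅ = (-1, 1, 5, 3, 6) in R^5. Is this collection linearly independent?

linearly independent

Form the 5×5 matrix with these as columns; its determinant is 4996.
A nonzero determinant means the columns are linearly independent.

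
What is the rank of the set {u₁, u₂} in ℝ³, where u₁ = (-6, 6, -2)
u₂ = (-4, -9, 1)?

2

Apply Gaussian elimination to the matrix whose rows are u₁, u₂.
Exactly 2 pivots survive; hence the rank is 2.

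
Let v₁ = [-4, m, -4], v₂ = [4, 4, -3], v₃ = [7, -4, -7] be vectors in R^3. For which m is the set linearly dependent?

m = -48

Place the vectors as rows of a 3×3 matrix; dependence ⇔ determinant zero.
Expanding, det = 7*m + 336.
This vanishes exactly when m = -48.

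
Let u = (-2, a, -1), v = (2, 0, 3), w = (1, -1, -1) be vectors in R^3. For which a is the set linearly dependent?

Dependence holds iff the 3×3 matrix [u v w] is singular.
Cofactor expansion gives det = 5*a - 4.
Solving 5*a - 4 = 0 yields a = 4/5.

a = 4/5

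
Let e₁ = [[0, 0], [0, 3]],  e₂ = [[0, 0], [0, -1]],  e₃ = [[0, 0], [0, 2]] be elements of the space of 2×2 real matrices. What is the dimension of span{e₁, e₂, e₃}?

dim = 1

Pass to coordinate vectors with respect to the basis {E₁₁, E₁₂, E₂₁, E₂₂}.
Row-reduce the 3×4 matrix with these as rows.
There is 1 pivot column, so rank = 1.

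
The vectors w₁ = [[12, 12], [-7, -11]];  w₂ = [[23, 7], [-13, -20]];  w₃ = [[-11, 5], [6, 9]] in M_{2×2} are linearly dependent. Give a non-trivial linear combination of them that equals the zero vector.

Take coordinates with respect to {E₁₁, E₁₂, E₂₁, E₂₂}.
Set up α₁w₁ + … + α₃w₃ = 0 and solve the homogeneous system.
A generator of the null space is (1, -1, -1).

w₁ - w₂ - w₃ = 0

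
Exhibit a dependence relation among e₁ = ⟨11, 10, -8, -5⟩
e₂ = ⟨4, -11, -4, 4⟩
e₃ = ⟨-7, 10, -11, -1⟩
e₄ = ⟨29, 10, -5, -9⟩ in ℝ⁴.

2e₁ - e₃ - e₄ = 0

Row-reduce the matrix with e₁, e₂, e₃, e₄ as columns; the null space gives the coefficients.
One solution (up to scaling) is (2, 0, -1, -1).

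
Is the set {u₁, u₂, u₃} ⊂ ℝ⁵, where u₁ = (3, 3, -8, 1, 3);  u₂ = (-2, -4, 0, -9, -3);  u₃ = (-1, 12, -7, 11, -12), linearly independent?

linearly independent

Place the vectors as rows of a 3×5 matrix and reduce to echelon form.
The reduction yields 3 nonzero rows, so the rank is 3.
Since rank = 3 (the number of vectors), the set is linearly independent.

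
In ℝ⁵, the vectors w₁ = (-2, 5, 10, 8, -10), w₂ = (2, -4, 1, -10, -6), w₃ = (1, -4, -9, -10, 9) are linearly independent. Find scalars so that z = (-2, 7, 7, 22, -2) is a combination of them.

z = -w₁ - w₂ - 2w₃

Set up the augmented matrix [w₁ | w₂ | w₃ | z] and row-reduce.
Back-substitution yields (c₁, c₂, c₃) = (-1, -1, -2).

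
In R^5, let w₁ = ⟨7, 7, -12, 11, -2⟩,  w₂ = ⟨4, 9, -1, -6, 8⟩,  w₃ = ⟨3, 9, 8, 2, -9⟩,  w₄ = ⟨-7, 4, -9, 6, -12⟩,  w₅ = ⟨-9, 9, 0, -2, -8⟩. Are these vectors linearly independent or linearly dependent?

Place the vectors as rows of a 5×5 matrix and reduce to echelon form.
The reduction yields 5 nonzero rows, so the rank is 5.
Since rank = 5 (the number of vectors), the set is linearly independent.

linearly independent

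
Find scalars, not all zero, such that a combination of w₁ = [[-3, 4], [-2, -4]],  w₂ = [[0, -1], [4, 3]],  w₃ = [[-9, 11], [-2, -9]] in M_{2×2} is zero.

Write each element as a vector in ℝ⁴ using {E₁₁, E₁₂, E₂₁, E₂₂}.
Write the vectors as columns of a matrix and find a nonzero vector in its null space.
The free variable yields coefficients (3, 1, -1) (any nonzero multiple also works).

3w₁ + w₂ - w₃ = 0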